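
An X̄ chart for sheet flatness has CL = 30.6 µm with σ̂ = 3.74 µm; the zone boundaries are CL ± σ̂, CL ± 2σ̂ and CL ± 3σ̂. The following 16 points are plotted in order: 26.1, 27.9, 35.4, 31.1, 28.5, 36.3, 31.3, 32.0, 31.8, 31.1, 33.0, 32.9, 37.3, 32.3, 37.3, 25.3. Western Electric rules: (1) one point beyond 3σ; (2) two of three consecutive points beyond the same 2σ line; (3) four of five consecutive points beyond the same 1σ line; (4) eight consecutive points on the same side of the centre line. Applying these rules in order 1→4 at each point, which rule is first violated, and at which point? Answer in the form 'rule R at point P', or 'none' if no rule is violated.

Zone of each point (C = within 1σ̂, B = 1σ̂–2σ̂, A = 2σ̂–3σ̂, * = beyond 3σ̂; sign = side of CL): 1:-B, 2:-C, 3:+B, 4:+C, 5:-C, 6:+B, 7:+C, 8:+C, 9:+C, 10:+C, 11:+C, 12:+C, 13:+B, 14:+C, 15:+B, 16:-B
Rule 4 (eight consecutive points on the same side of the centre line) is satisfied at point 13.

rule 4 at point 13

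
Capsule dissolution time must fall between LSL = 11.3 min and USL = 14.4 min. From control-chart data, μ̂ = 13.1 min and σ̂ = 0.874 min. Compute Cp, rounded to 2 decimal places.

Cp = (USL − LSL) / (6σ̂) = (14.4 − 11.3) / (6 × 0.874) = 3.1000 / 5.2440 = 0.5912

0.59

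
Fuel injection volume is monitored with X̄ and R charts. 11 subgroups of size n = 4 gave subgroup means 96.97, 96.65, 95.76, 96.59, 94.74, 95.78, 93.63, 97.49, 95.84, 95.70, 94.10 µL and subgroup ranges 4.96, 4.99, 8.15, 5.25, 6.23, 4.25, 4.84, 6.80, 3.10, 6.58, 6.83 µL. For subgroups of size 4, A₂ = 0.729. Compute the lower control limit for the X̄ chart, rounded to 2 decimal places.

91.64

X̄̄ = (96.97 + 96.65 + 95.76 + 96.59 + 94.74 + 95.78 + 93.63 + 97.49 + 95.84 + 95.70 + 94.10) / 11 = 1053.2500 / 11 = 95.7500
R̄ = (4.96 + 4.99 + 8.15 + 5.25 + 6.23 + 4.25 + 4.84 + 6.80 + 3.10 + 6.58 + 6.83) / 11 = 61.9800 / 11 = 5.6345
LCL = X̄̄ − A₂·R̄ = 95.7500 − 0.729 × 5.6345 = 91.6424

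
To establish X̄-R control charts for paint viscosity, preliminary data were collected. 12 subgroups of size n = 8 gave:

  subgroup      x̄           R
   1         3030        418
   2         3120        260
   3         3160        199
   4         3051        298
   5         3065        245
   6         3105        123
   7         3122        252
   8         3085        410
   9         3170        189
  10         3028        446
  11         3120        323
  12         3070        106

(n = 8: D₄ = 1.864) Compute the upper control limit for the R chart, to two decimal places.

R̄ = (418 + 260 + 199 + 298 + 245 + 123 + 252 + 410 + 189 + 446 + 323 + 106) / 12 = 3269.0000 / 12 = 272.4167
UCL_R = D₄·R̄ = 1.864 × 272.4167 = 507.7847

507.78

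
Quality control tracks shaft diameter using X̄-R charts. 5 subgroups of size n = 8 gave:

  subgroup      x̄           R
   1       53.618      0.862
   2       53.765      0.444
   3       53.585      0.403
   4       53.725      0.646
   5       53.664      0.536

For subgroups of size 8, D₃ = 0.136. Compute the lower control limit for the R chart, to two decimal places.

R̄ = (0.862 + 0.444 + 0.403 + 0.646 + 0.536) / 5 = 2.8910 / 5 = 0.5782
LCL_R = D₃·R̄ = 0.136 × 0.5782 = 0.0786

0.08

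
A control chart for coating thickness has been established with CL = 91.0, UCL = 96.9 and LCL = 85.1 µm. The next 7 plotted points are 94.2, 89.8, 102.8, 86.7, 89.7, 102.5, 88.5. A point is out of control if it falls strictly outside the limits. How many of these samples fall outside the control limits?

Compare each point to [85.1, 96.9]: sample 3 = 102.8 > UCL; sample 6 = 102.5 > UCL.

2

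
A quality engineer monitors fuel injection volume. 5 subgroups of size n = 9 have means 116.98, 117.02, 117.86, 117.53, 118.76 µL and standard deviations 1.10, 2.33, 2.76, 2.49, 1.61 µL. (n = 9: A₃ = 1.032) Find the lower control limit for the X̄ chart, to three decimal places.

115.506

X̄̄ = (116.98 + 117.02 + 117.86 + 117.53 + 118.76) / 5 = 117.6300
s̄ = (1.10 + 2.33 + 2.76 + 2.49 + 1.61) / 5 = 2.0580
LCL = X̄̄ − A₃·s̄ = 117.6300 − 1.032 × 2.0580 = 115.5061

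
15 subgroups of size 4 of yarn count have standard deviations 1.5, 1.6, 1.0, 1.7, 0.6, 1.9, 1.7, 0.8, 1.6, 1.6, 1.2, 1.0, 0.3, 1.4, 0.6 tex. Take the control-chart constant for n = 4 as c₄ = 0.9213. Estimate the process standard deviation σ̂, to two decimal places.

s̄ = (1.5 + 1.6 + 1.0 + 1.7 + 0.6 + 1.9 + 1.7 + 0.8 + 1.6 + 1.6 + 1.2 + 1.0 + 0.3 + 1.4 + 0.6) / 15 = 1.2333
σ̂ = s̄ / c₄ = 1.2333 / 0.9213 = 1.3387

1.34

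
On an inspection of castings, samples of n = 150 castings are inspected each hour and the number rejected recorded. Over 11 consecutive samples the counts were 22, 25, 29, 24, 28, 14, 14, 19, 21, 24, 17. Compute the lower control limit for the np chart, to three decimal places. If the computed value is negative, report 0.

8.659

p̄ = Σdᵢ / (k·n) = 237 / (11 × 150) = 0.14364
LCL = np̄ − 3·√(np̄(1−p̄)) = 21.5455 − 3 × 4.2954 = 8.6592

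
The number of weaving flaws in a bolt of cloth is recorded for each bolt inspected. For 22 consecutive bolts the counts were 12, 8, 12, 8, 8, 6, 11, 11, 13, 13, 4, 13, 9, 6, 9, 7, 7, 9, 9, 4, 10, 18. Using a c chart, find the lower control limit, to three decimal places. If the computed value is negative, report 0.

c̄ = (12 + 8 + 12 + 8 + 8 + 6 + 11 + 11 + 13 + 13 + 4 + 13 + 9 + 6 + 9 + 7 + 7 + 9 + 9 + 4 + 10 + 18) / 22 = 207 / 22 = 9.4091
LCL = c̄ − 3√c̄ = 9.4091 − 3 × 3.0674 = 0.2068

0.207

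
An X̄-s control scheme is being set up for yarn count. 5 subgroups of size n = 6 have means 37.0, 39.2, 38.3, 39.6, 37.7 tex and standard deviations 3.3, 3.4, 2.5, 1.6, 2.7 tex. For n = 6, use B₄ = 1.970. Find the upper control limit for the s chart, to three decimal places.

s̄ = (3.3 + 3.4 + 2.5 + 1.6 + 2.7) / 5 = 2.7000
UCL_s = B₄·s̄ = 1.970 × 2.7000 = 5.3190

5.319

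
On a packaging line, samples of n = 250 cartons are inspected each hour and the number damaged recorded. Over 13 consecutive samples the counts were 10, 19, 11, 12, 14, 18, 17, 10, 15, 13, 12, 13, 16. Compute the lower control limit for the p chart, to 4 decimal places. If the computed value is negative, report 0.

p̄ = Σdᵢ / (k·n) = 180 / (13 × 250) = 0.05538
LCL = p̄ − 3·√(p̄(1−p̄)/n) = 0.05538 − 3 × 0.01447 = 0.01199

0.0120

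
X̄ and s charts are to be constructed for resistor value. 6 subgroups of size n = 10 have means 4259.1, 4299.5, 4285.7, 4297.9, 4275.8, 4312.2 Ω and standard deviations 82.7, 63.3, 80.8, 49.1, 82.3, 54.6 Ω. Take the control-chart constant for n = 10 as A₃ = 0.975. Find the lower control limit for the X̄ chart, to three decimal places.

4221.287

X̄̄ = (4259.1 + 4299.5 + 4285.7 + 4297.9 + 4275.8 + 4312.2) / 6 = 4288.3667
s̄ = (82.7 + 63.3 + 80.8 + 49.1 + 82.3 + 54.6) / 6 = 68.8000
LCL = X̄̄ − A₃·s̄ = 4288.3667 − 0.975 × 68.8000 = 4221.2867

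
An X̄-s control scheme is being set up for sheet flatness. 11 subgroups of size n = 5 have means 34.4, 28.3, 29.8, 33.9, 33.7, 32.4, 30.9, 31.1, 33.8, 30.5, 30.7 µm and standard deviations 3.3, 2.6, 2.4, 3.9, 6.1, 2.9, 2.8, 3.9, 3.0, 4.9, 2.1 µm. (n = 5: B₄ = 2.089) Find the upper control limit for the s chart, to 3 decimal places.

7.198

s̄ = (3.3 + 2.6 + 2.4 + 3.9 + 6.1 + 2.9 + 2.8 + 3.9 + 3.0 + 4.9 + 2.1) / 11 = 3.4455
UCL_s = B₄·s̄ = 2.089 × 3.4455 = 7.1976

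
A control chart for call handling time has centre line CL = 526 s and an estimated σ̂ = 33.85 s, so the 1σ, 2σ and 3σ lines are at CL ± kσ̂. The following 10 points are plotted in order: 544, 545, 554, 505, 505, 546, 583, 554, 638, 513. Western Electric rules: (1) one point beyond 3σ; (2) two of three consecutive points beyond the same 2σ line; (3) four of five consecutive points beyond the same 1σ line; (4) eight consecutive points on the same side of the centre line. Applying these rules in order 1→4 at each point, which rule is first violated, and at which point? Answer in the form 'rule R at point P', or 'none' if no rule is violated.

rule 1 at point 9

Zone of each point (C = within 1σ̂, B = 1σ̂–2σ̂, A = 2σ̂–3σ̂, * = beyond 3σ̂; sign = side of CL): 1:+C, 2:+C, 3:+C, 4:-C, 5:-C, 6:+C, 7:+B, 8:+C, 9:+*, 10:-C
Rule 1 (one point beyond the 3σ limits) is satisfied at point 9.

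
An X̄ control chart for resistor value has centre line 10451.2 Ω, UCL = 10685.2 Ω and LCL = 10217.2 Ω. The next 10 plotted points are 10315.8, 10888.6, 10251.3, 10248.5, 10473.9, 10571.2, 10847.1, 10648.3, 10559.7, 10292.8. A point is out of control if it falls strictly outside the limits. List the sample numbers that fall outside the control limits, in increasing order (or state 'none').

Compare each point to [10217.2, 10685.2]: sample 2 = 10888.6 > UCL; sample 7 = 10847.1 > UCL.

2, 7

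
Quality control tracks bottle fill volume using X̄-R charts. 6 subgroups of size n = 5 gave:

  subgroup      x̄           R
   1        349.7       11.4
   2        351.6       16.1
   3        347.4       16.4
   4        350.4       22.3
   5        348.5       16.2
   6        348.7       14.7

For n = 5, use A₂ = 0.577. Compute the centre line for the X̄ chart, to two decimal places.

349.38

X̄̄ = (349.7 + 351.6 + 347.4 + 350.4 + 348.5 + 348.7) / 6 = 2096.3000 / 6 = 349.3833
CL = X̄̄ = 349.3833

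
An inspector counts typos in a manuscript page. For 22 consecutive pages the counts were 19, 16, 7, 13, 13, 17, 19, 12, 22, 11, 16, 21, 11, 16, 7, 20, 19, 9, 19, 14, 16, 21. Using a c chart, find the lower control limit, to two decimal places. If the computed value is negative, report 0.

3.60

c̄ = (19 + 16 + 7 + 13 + 13 + 17 + 19 + 12 + 22 + 11 + 16 + 21 + 11 + 16 + 7 + 20 + 19 + 9 + 19 + 14 + 16 + 21) / 22 = 338 / 22 = 15.3636
LCL = c̄ − 3√c̄ = 15.3636 − 3 × 3.9196 = 3.6047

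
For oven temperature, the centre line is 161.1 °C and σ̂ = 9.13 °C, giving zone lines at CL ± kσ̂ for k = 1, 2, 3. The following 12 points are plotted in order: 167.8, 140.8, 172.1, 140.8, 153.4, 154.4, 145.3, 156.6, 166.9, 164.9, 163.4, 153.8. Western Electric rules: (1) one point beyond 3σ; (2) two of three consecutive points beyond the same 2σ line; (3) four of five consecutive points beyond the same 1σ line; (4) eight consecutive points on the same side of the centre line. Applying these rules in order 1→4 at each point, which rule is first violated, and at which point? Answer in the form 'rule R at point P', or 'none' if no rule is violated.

rule 2 at point 4

Zone of each point (C = within 1σ̂, B = 1σ̂–2σ̂, A = 2σ̂–3σ̂, * = beyond 3σ̂; sign = side of CL): 1:+C, 2:-A, 3:+B, 4:-A, 5:-C, 6:-C, 7:-B, 8:-C, 9:+C, 10:+C, 11:+C, 12:-C
Rule 2 (two of three consecutive points beyond the same 2σ limit) is satisfied at point 4.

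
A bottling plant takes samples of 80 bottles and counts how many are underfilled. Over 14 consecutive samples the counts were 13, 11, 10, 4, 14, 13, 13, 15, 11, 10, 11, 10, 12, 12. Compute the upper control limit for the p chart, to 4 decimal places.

p̄ = Σdᵢ / (k·n) = 159 / (14 × 80) = 0.14196
UCL = p̄ + 3·√(p̄(1−p̄)/n) = 0.14196 + 3 × √(0.14196×0.85804/80) = 0.14196 + 3 × 0.03902 = 0.25903

0.2590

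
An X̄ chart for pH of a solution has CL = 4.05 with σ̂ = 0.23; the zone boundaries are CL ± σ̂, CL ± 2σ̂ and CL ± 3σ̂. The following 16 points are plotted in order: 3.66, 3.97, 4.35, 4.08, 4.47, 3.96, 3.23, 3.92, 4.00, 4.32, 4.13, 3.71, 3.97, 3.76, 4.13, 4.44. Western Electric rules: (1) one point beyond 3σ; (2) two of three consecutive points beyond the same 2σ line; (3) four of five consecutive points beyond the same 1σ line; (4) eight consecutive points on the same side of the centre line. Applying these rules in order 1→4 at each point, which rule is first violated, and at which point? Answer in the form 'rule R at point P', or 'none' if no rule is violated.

Zone of each point (C = within 1σ̂, B = 1σ̂–2σ̂, A = 2σ̂–3σ̂, * = beyond 3σ̂; sign = side of CL): 1:-B, 2:-C, 3:+B, 4:+C, 5:+B, 6:-C, 7:-*, 8:-C, 9:-C, 10:+B, 11:+C, 12:-B, 13:-C, 14:-B, 15:+C, 16:+B
Rule 1 (one point beyond the 3σ limits) is satisfied at point 7.

rule 1 at point 7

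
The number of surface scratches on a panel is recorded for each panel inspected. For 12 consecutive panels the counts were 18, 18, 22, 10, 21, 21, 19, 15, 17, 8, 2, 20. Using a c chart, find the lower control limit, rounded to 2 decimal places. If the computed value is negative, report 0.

c̄ = (18 + 18 + 22 + 10 + 21 + 21 + 19 + 15 + 17 + 8 + 2 + 20) / 12 = 191 / 12 = 15.9167
LCL = c̄ − 3√c̄ = 15.9167 − 3 × 3.9896 = 3.9480

3.95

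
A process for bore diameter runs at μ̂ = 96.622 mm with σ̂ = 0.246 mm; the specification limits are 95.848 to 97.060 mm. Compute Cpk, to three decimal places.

Cpu = (USL − μ̂) / (3σ̂) = (97.060 − 96.622) / (3 × 0.246) = 0.5935; Cpl = (μ̂ − LSL) / (3σ̂) = (96.622 − 95.848) / (3 × 0.246) = 1.0488; Cpk = min(Cpu, Cpl) = 0.5935

0.593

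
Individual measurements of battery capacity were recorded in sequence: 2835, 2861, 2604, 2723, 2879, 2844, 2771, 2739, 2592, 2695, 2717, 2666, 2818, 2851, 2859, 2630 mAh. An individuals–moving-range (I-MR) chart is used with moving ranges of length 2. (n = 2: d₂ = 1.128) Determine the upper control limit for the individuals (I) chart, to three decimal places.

X̄ = (2835 + 2861 + 2604 + 2723 + 2879 + 2844 + 2771 + 2739 + 2592 + 2695 + 2717 + 2666 + 2818 + 2851 + 2859 + 2630) / 16 = 2755.2500
Moving ranges: 26, 257, 119, 156, 35, 73, 32, 147, 103, 22, 51, 152, 33, 8, 229; M̄R̄ = 1443.0000 / 15 = 96.2000
UCL = X̄ + 3·M̄R̄/d₂ = 2755.2500 + 3 × 96.2000 / 1.128 = 3011.1011

3011.101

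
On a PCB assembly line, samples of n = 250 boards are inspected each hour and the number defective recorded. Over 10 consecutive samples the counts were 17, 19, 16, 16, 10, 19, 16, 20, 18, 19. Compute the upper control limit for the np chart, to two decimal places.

28.94

p̄ = Σdᵢ / (k·n) = 170 / (10 × 250) = 0.06800
UCL = np̄ + 3·√(np̄(1−p̄)) = 17.0000 + 3 × √(17.0000×0.93200) = 17.0000 + 3 × 3.9805 = 28.9414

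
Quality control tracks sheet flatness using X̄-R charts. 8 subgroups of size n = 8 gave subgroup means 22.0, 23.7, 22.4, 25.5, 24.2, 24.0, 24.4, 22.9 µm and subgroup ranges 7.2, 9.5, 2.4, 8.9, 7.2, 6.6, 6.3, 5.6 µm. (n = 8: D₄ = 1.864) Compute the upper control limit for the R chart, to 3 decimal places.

R̄ = (7.2 + 9.5 + 2.4 + 8.9 + 7.2 + 6.6 + 6.3 + 5.6) / 8 = 53.7000 / 8 = 6.7125
UCL_R = D₄·R̄ = 1.864 × 6.7125 = 12.5121

12.512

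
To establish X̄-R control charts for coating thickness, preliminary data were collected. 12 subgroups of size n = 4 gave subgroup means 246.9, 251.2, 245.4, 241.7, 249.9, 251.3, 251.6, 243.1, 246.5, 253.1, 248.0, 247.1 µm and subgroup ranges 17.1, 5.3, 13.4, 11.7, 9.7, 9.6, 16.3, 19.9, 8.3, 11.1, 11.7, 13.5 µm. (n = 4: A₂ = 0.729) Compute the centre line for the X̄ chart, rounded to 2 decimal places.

247.98

X̄̄ = (246.9 + 251.2 + 245.4 + 241.7 + 249.9 + 251.3 + 251.6 + 243.1 + 246.5 + 253.1 + 248.0 + 247.1) / 12 = 2975.8000 / 12 = 247.9833
CL = X̄̄ = 247.9833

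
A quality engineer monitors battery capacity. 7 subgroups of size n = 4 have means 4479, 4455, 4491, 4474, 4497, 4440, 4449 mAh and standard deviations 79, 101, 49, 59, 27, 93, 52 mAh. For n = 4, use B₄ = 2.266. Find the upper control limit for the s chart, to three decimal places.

s̄ = (79 + 101 + 49 + 59 + 27 + 93 + 52) / 7 = 65.7143
UCL_s = B₄·s̄ = 2.266 × 65.7143 = 148.9086

148.909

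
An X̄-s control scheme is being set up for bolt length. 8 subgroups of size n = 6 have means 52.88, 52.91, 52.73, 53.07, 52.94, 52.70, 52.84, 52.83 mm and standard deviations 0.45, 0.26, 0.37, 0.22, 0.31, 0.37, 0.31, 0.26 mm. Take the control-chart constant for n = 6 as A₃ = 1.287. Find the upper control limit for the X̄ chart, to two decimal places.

X̄̄ = (52.88 + 52.91 + 52.73 + 53.07 + 52.94 + 52.70 + 52.84 + 52.83) / 8 = 52.8625
s̄ = (0.45 + 0.26 + 0.37 + 0.22 + 0.31 + 0.37 + 0.31 + 0.26) / 8 = 0.3187
UCL = X̄̄ + A₃·s̄ = 52.8625 + 1.287 × 0.3187 = 53.2727

53.27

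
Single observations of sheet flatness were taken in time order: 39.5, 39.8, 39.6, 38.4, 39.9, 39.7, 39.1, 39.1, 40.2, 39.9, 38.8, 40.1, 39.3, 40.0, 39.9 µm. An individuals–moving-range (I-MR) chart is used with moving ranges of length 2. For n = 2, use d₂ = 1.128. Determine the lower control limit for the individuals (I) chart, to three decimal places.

37.768

X̄ = (39.5 + 39.8 + 39.6 + 38.4 + 39.9 + 39.7 + 39.1 + 39.1 + 40.2 + 39.9 + 38.8 + 40.1 + 39.3 + 40.0 + 39.9) / 15 = 39.5533
Moving ranges: 0.3, 0.2, 1.2, 1.5, 0.2, 0.6, 0.0, 1.1, 0.3, 1.1, 1.3, 0.8, 0.7, 0.1; M̄R̄ = 9.4000 / 14 = 0.6714
LCL = X̄ − 3·M̄R̄/d₂ = 39.5533 − 3 × 0.6714 / 1.128 = 37.7676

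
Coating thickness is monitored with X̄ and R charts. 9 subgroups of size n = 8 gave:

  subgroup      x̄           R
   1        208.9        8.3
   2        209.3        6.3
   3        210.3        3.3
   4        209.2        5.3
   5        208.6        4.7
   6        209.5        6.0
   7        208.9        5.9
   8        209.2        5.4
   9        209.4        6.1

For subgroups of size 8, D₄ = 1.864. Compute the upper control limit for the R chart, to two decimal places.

10.62

R̄ = (8.3 + 6.3 + 3.3 + 5.3 + 4.7 + 6.0 + 5.9 + 5.4 + 6.1) / 9 = 51.3000 / 9 = 5.7000
UCL_R = D₄·R̄ = 1.864 × 5.7000 = 10.6248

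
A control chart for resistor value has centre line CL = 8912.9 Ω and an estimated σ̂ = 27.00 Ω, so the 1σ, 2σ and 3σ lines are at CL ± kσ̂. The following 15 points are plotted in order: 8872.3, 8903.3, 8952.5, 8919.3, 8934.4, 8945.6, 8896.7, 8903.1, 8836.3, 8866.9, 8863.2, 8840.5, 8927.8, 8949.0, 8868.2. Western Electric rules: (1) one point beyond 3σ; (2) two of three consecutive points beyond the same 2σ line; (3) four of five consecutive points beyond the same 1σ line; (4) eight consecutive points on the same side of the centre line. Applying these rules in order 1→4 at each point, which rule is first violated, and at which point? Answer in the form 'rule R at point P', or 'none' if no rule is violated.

Zone of each point (C = within 1σ̂, B = 1σ̂–2σ̂, A = 2σ̂–3σ̂, * = beyond 3σ̂; sign = side of CL): 1:-B, 2:-C, 3:+B, 4:+C, 5:+C, 6:+B, 7:-C, 8:-C, 9:-A, 10:-B, 11:-B, 12:-A, 13:+C, 14:+B, 15:-B
Rule 3 (four of five consecutive points beyond the same 1σ limit) is satisfied at point 12.

rule 3 at point 12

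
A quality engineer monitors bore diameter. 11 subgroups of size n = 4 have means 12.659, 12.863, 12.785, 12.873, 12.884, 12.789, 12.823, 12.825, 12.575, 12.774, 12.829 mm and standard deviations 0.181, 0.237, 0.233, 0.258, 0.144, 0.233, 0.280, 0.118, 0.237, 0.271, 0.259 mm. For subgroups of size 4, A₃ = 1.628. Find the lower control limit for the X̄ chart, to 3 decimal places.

X̄̄ = (12.659 + 12.863 + 12.785 + 12.873 + 12.884 + 12.789 + 12.823 + 12.825 + 12.575 + 12.774 + 12.829) / 11 = 12.7890
s̄ = (0.181 + 0.237 + 0.233 + 0.258 + 0.144 + 0.233 + 0.280 + 0.118 + 0.237 + 0.271 + 0.259) / 11 = 0.2228
LCL = X̄̄ − A₃·s̄ = 12.7890 − 1.628 × 0.2228 = 12.4263

12.426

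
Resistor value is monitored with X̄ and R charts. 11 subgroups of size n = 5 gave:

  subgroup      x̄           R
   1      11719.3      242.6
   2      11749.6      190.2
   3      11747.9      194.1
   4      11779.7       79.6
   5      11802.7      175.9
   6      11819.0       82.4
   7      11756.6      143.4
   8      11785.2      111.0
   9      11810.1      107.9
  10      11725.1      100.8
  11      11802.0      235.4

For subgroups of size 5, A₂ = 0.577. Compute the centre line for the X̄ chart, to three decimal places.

11772.473

X̄̄ = (11719.3 + 11749.6 + 11747.9 + 11779.7 + 11802.7 + 11819.0 + 11756.6 + 11785.2 + 11810.1 + 11725.1 + 11802.0) / 11 = 129497.2000 / 11 = 11772.4727
CL = X̄̄ = 11772.4727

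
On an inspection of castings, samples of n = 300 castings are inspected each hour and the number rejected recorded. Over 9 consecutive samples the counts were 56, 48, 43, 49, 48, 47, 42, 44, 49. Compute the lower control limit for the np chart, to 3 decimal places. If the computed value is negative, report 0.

28.392

p̄ = Σdᵢ / (k·n) = 426 / (9 × 300) = 0.15778
LCL = np̄ − 3·√(np̄(1−p̄)) = 47.3333 − 3 × 6.3139 = 28.3917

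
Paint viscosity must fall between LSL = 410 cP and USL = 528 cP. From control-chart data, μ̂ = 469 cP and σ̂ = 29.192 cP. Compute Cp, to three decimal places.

0.674

Cp = (USL − LSL) / (6σ̂) = (528 − 410) / (6 × 29.192) = 118.0000 / 175.1520 = 0.6737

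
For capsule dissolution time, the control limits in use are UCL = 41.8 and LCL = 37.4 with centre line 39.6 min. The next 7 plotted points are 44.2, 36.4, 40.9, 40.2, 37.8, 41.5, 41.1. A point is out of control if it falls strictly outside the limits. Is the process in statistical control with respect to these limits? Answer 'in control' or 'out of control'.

Compare each point to [37.4, 41.8]: sample 1 = 44.2 > UCL; sample 2 = 36.4 < LCL.

out of control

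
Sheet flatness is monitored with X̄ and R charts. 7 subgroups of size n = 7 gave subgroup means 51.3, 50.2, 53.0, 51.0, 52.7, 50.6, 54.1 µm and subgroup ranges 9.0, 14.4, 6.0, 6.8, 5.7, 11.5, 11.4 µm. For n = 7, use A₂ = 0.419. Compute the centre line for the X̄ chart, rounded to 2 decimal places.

51.84

X̄̄ = (51.3 + 50.2 + 53.0 + 51.0 + 52.7 + 50.6 + 54.1) / 7 = 362.9000 / 7 = 51.8429
CL = X̄̄ = 51.8429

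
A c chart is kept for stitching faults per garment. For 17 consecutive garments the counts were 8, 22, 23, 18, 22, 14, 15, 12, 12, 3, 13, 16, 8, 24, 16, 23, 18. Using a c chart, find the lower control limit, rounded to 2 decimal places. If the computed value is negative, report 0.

c̄ = (8 + 22 + 23 + 18 + 22 + 14 + 15 + 12 + 12 + 3 + 13 + 16 + 8 + 24 + 16 + 23 + 18) / 17 = 267 / 17 = 15.7059
LCL = c̄ − 3√c̄ = 15.7059 − 3 × 3.9631 = 3.8167

3.82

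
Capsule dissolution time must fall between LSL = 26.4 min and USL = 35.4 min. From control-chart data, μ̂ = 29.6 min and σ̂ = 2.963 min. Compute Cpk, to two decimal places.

0.36

Cpu = (USL − μ̂) / (3σ̂) = (35.4 − 29.6) / (3 × 2.963) = 0.6525; Cpl = (μ̂ − LSL) / (3σ̂) = (29.6 − 26.4) / (3 × 2.963) = 0.3600; Cpk = min(Cpu, Cpl) = 0.3600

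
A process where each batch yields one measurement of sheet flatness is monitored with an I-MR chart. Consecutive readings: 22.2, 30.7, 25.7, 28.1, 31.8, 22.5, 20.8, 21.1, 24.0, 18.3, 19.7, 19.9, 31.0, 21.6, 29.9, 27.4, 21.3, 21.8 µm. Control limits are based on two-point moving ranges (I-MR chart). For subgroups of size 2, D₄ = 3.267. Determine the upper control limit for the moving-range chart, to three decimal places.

Moving ranges: 8.5, 5.0, 2.4, 3.7, 9.3, 1.7, 0.3, 2.9, 5.7, 1.4, 0.2, 11.1, 9.4, 8.3, 2.5, 6.1, 0.5; M̄R̄ = 79.0000 / 17 = 4.6471
UCL_MR = D₄·M̄R̄ = 3.267 × 4.6471 = 15.1819

15.182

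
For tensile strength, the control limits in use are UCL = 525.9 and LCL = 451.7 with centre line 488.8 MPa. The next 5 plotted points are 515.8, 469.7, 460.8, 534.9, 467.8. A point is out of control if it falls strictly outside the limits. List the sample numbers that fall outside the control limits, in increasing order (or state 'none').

Compare each point to [451.7, 525.9]: sample 4 = 534.9 > UCL.

4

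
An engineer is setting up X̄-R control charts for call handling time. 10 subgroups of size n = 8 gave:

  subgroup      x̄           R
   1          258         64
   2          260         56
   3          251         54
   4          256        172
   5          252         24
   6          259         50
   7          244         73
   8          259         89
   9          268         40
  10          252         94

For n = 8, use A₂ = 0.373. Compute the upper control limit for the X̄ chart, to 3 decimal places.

X̄̄ = (258 + 260 + 251 + 256 + 252 + 259 + 244 + 259 + 268 + 252) / 10 = 2559.0000 / 10 = 255.9000
R̄ = (64 + 56 + 54 + 172 + 24 + 50 + 73 + 89 + 40 + 94) / 10 = 716.0000 / 10 = 71.6000
UCL = X̄̄ + A₂·R̄ = 255.9000 + 0.373 × 71.6000 = 282.6068

282.607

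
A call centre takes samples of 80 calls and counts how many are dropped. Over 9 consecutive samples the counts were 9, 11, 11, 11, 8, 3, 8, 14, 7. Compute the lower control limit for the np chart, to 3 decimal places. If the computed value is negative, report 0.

0.587

p̄ = Σdᵢ / (k·n) = 82 / (9 × 80) = 0.11389
LCL = np̄ − 3·√(np̄(1−p̄)) = 9.1111 − 3 × 2.8414 = 0.5870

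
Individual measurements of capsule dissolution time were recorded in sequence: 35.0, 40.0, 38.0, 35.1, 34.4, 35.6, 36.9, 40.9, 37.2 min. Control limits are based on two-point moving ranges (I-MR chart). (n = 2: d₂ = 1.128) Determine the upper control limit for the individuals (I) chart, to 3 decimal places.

43.926

X̄ = (35.0 + 40.0 + 38.0 + 35.1 + 34.4 + 35.6 + 36.9 + 40.9 + 37.2) / 9 = 37.0111
Moving ranges: 5.0, 2.0, 2.9, 0.7, 1.2, 1.3, 4.0, 3.7; M̄R̄ = 20.8000 / 8 = 2.6000
UCL = X̄ + 3·M̄R̄/d₂ = 37.0111 + 3 × 2.6000 / 1.128 = 43.9260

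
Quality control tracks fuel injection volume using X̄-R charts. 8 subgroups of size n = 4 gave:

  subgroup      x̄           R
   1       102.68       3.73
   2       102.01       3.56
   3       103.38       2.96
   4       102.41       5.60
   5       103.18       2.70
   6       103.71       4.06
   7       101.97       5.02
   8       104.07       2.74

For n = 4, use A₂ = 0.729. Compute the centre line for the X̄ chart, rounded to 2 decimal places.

102.93

X̄̄ = (102.68 + 102.01 + 103.38 + 102.41 + 103.18 + 103.71 + 101.97 + 104.07) / 8 = 823.4100 / 8 = 102.9262
CL = X̄̄ = 102.9262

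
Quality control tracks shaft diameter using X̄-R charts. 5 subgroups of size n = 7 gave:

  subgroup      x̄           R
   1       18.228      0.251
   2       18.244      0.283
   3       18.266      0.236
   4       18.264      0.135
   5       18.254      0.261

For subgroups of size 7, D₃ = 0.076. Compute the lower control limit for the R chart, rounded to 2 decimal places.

0.02

R̄ = (0.251 + 0.283 + 0.236 + 0.135 + 0.261) / 5 = 1.1660 / 5 = 0.2332
LCL_R = D₃·R̄ = 0.076 × 0.2332 = 0.0177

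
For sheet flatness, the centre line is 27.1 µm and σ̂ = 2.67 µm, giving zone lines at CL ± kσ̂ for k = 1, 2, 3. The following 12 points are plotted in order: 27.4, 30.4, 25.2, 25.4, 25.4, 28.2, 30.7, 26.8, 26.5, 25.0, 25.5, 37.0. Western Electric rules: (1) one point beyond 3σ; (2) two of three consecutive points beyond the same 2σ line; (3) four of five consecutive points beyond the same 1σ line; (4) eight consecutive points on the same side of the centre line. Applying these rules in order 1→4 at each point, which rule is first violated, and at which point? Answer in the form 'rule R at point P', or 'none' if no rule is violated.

rule 1 at point 12

Zone of each point (C = within 1σ̂, B = 1σ̂–2σ̂, A = 2σ̂–3σ̂, * = beyond 3σ̂; sign = side of CL): 1:+C, 2:+B, 3:-C, 4:-C, 5:-C, 6:+C, 7:+B, 8:-C, 9:-C, 10:-C, 11:-C, 12:+*
Rule 1 (one point beyond the 3σ limits) is satisfied at point 12.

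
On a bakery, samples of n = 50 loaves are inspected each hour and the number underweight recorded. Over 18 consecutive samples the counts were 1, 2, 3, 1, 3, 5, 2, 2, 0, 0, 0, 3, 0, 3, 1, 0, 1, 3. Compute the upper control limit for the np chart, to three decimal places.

p̄ = Σdᵢ / (k·n) = 30 / (18 × 50) = 0.03333
UCL = np̄ + 3·√(np̄(1−p̄)) = 1.6667 + 3 × √(1.6667×0.96667) = 1.6667 + 3 × 1.2693 = 5.4746

5.475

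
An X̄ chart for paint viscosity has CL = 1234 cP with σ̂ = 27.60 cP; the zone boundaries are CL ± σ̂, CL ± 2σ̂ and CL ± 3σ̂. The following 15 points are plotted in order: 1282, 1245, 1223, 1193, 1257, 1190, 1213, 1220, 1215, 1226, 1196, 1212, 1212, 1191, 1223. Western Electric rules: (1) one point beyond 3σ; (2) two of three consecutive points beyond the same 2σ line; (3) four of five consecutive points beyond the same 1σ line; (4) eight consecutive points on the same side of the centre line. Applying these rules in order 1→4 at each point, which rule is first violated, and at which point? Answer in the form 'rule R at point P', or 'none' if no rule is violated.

rule 4 at point 13

Zone of each point (C = within 1σ̂, B = 1σ̂–2σ̂, A = 2σ̂–3σ̂, * = beyond 3σ̂; sign = side of CL): 1:+B, 2:+C, 3:-C, 4:-B, 5:+C, 6:-B, 7:-C, 8:-C, 9:-C, 10:-C, 11:-B, 12:-C, 13:-C, 14:-B, 15:-C
Rule 4 (eight consecutive points on the same side of the centre line) is satisfied at point 13.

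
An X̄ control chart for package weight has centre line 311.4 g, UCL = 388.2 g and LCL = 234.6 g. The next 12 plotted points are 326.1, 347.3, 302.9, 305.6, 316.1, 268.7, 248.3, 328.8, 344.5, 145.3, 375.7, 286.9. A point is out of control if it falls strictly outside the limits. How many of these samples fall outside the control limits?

1

Compare each point to [234.6, 388.2]: sample 10 = 145.3 < LCL.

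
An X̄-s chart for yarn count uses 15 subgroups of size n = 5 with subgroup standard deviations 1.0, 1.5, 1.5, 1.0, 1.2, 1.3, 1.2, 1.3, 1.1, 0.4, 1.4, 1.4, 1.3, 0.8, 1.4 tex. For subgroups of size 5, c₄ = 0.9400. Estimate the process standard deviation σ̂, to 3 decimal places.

1.262

s̄ = (1.0 + 1.5 + 1.5 + 1.0 + 1.2 + 1.3 + 1.2 + 1.3 + 1.1 + 0.4 + 1.4 + 1.4 + 1.3 + 0.8 + 1.4) / 15 = 1.1867
σ̂ = s̄ / c₄ = 1.1867 / 0.9400 = 1.2624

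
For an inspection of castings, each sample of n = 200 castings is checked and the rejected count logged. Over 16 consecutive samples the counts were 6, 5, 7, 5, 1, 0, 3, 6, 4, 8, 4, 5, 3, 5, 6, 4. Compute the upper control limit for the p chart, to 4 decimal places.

0.0540

p̄ = Σdᵢ / (k·n) = 72 / (16 × 200) = 0.02250
UCL = p̄ + 3·√(p̄(1−p̄)/n) = 0.02250 + 3 × √(0.02250×0.97750/200) = 0.02250 + 3 × 0.01049 = 0.05396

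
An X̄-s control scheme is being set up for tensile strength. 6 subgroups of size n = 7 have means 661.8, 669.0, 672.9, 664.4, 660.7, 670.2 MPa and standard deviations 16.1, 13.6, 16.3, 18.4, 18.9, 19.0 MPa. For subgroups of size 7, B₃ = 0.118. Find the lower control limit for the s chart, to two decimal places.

2.01

s̄ = (16.1 + 13.6 + 16.3 + 18.4 + 18.9 + 19.0) / 6 = 17.0500
LCL_s = B₃·s̄ = 0.118 × 17.0500 = 2.0119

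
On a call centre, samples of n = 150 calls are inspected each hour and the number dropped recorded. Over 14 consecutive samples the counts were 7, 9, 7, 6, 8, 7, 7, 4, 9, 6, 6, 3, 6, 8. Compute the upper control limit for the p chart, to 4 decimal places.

0.0947

p̄ = Σdᵢ / (k·n) = 93 / (14 × 150) = 0.04429
UCL = p̄ + 3·√(p̄(1−p̄)/n) = 0.04429 + 3 × √(0.04429×0.95571/150) = 0.04429 + 3 × 0.01680 = 0.09468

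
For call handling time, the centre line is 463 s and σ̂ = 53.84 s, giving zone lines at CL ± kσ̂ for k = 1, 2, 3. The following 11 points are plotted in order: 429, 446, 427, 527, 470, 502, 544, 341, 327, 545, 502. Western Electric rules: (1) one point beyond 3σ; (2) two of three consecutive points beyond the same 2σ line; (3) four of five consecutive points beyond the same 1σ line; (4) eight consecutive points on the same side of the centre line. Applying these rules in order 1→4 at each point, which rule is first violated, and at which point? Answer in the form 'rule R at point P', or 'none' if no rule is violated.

Zone of each point (C = within 1σ̂, B = 1σ̂–2σ̂, A = 2σ̂–3σ̂, * = beyond 3σ̂; sign = side of CL): 1:-C, 2:-C, 3:-C, 4:+B, 5:+C, 6:+C, 7:+B, 8:-A, 9:-A, 10:+B, 11:+C
Rule 2 (two of three consecutive points beyond the same 2σ limit) is satisfied at point 9.

rule 2 at point 9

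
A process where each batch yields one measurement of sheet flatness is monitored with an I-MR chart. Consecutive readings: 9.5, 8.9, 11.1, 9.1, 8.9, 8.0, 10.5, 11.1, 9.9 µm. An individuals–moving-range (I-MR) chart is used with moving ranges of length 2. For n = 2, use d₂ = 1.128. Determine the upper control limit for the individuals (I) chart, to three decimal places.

X̄ = (9.5 + 8.9 + 11.1 + 9.1 + 8.9 + 8.0 + 10.5 + 11.1 + 9.9) / 9 = 9.6667
Moving ranges: 0.6, 2.2, 2.0, 0.2, 0.9, 2.5, 0.6, 1.2; M̄R̄ = 10.2000 / 8 = 1.2750
UCL = X̄ + 3·M̄R̄/d₂ = 9.6667 + 3 × 1.2750 / 1.128 = 13.0576

13.058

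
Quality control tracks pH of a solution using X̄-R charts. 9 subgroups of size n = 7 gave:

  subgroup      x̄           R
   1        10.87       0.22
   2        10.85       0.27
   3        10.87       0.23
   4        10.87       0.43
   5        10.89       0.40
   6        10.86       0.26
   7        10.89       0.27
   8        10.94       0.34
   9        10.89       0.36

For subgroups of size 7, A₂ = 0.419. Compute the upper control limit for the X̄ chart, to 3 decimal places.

X̄̄ = (10.87 + 10.85 + 10.87 + 10.87 + 10.89 + 10.86 + 10.89 + 10.94 + 10.89) / 9 = 97.9300 / 9 = 10.8811
R̄ = (0.22 + 0.27 + 0.23 + 0.43 + 0.40 + 0.26 + 0.27 + 0.34 + 0.36) / 9 = 2.7800 / 9 = 0.3089
UCL = X̄̄ + A₂·R̄ = 10.8811 + 0.419 × 0.3089 = 11.0105

11.011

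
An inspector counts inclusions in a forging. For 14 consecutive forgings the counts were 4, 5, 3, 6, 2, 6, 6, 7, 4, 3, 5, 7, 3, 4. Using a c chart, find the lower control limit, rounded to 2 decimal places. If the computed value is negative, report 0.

c̄ = (4 + 5 + 3 + 6 + 2 + 6 + 6 + 7 + 4 + 3 + 5 + 7 + 3 + 4) / 14 = 65 / 14 = 4.6429
LCL = c̄ − 3√c̄ = 4.6429 − 3 × 2.1547 = -1.8213 → 0 (cannot be negative)

0.00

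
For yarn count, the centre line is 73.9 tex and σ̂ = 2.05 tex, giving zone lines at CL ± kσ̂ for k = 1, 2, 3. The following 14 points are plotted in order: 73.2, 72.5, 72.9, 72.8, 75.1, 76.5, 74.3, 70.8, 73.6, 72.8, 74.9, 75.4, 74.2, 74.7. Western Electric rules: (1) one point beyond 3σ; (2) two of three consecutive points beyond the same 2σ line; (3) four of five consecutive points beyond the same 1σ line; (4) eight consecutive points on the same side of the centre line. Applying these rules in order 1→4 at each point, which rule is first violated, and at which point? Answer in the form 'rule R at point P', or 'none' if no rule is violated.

none

Zone of each point (C = within 1σ̂, B = 1σ̂–2σ̂, A = 2σ̂–3σ̂, * = beyond 3σ̂; sign = side of CL): 1:-C, 2:-C, 3:-C, 4:-C, 5:+C, 6:+B, 7:+C, 8:-B, 9:-C, 10:-C, 11:+C, 12:+C, 13:+C, 14:+C
No rule fires across all 14 points.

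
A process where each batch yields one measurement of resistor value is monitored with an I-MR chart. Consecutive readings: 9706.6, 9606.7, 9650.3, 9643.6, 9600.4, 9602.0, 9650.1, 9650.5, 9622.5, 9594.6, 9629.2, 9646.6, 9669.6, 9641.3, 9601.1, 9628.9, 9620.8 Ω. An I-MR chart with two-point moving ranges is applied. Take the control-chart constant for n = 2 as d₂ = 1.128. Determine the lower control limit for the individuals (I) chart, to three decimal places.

X̄ = (9706.6 + 9606.7 + 9650.3 + 9643.6 + 9600.4 + 9602.0 + 9650.1 + 9650.5 + 9622.5 + 9594.6 + 9629.2 + 9646.6 + 9669.6 + 9641.3 + 9601.1 + 9628.9 + 9620.8) / 17 = 9633.2235
Moving ranges: 99.9, 43.6, 6.7, 43.2, 1.6, 48.1, 0.4, 28.0, 27.9, 34.6, 17.4, 23.0, 28.3, 40.2, 27.8, 8.1; M̄R̄ = 478.8000 / 16 = 29.9250
LCL = X̄ − 3·M̄R̄/d₂ = 9633.2235 − 3 × 29.9250 / 1.128 = 9553.6358

9553.636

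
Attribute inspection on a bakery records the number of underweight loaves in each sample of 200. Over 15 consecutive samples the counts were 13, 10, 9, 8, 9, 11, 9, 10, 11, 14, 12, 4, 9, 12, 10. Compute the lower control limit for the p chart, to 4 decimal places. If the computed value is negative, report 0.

0.0040

p̄ = Σdᵢ / (k·n) = 151 / (15 × 200) = 0.05033
LCL = p̄ − 3·√(p̄(1−p̄)/n) = 0.05033 − 3 × 0.01546 = 0.00395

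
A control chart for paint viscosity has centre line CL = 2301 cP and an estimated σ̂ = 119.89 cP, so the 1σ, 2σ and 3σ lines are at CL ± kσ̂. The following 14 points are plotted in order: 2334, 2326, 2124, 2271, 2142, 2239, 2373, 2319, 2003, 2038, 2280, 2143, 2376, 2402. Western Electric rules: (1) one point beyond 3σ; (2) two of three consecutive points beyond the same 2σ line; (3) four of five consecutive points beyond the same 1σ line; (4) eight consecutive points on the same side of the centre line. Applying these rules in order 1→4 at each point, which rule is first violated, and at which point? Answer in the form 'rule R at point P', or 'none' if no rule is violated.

Zone of each point (C = within 1σ̂, B = 1σ̂–2σ̂, A = 2σ̂–3σ̂, * = beyond 3σ̂; sign = side of CL): 1:+C, 2:+C, 3:-B, 4:-C, 5:-B, 6:-C, 7:+C, 8:+C, 9:-A, 10:-A, 11:-C, 12:-B, 13:+C, 14:+C
Rule 2 (two of three consecutive points beyond the same 2σ limit) is satisfied at point 10.

rule 2 at point 10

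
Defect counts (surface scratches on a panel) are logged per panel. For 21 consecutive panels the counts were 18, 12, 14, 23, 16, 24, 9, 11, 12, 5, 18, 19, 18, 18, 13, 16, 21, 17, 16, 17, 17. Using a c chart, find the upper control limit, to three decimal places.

27.869

c̄ = (18 + 12 + 14 + 23 + 16 + 24 + 9 + 11 + 12 + 5 + 18 + 19 + 18 + 18 + 13 + 16 + 21 + 17 + 16 + 17 + 17) / 21 = 334 / 21 = 15.9048
UCL = c̄ + 3√c̄ = 15.9048 + 3 × √15.9048 = 15.9048 + 3 × 3.9881 = 27.8690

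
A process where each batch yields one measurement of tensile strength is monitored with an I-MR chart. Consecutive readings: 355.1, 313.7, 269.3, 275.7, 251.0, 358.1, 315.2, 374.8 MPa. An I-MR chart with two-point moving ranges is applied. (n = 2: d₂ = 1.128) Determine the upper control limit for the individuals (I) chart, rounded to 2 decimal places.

X̄ = (355.1 + 313.7 + 269.3 + 275.7 + 251.0 + 358.1 + 315.2 + 374.8) / 8 = 314.1125
Moving ranges: 41.4, 44.4, 6.4, 24.7, 107.1, 42.9, 59.6; M̄R̄ = 326.5000 / 7 = 46.6429
UCL = X̄ + 3·M̄R̄/d₂ = 314.1125 + 3 × 46.6429 / 1.128 = 438.1627

438.16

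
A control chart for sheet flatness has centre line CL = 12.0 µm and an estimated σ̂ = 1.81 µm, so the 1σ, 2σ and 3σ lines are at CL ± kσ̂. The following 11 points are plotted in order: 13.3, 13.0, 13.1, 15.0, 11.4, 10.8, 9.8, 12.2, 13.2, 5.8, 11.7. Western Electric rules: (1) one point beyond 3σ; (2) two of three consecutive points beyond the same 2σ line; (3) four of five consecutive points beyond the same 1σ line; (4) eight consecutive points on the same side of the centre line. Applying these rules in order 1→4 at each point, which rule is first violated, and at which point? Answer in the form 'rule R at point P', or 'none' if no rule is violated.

rule 1 at point 10

Zone of each point (C = within 1σ̂, B = 1σ̂–2σ̂, A = 2σ̂–3σ̂, * = beyond 3σ̂; sign = side of CL): 1:+C, 2:+C, 3:+C, 4:+B, 5:-C, 6:-C, 7:-B, 8:+C, 9:+C, 10:-*, 11:-C
Rule 1 (one point beyond the 3σ limits) is satisfied at point 10.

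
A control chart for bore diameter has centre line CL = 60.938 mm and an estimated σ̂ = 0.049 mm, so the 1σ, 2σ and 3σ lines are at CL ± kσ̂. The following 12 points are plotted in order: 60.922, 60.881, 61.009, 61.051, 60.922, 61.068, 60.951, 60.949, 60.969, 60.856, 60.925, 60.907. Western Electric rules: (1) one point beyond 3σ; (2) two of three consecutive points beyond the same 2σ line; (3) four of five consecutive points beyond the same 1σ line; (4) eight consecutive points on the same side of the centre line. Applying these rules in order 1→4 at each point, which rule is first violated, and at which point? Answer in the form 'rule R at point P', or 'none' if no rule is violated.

Zone of each point (C = within 1σ̂, B = 1σ̂–2σ̂, A = 2σ̂–3σ̂, * = beyond 3σ̂; sign = side of CL): 1:-C, 2:-B, 3:+B, 4:+A, 5:-C, 6:+A, 7:+C, 8:+C, 9:+C, 10:-B, 11:-C, 12:-C
Rule 2 (two of three consecutive points beyond the same 2σ limit) is satisfied at point 6.

rule 2 at point 6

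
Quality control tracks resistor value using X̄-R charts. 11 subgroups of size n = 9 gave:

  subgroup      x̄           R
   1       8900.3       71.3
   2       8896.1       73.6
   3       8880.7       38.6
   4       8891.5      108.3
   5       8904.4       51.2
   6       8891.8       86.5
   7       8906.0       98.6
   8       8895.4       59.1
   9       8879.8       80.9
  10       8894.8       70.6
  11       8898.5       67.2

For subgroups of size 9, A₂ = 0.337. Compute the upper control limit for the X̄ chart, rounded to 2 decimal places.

X̄̄ = (8900.3 + 8896.1 + 8880.7 + 8891.5 + 8904.4 + 8891.8 + 8906.0 + 8895.4 + 8879.8 + 8894.8 + 8898.5) / 11 = 97839.3000 / 11 = 8894.4818
R̄ = (71.3 + 73.6 + 38.6 + 108.3 + 51.2 + 86.5 + 98.6 + 59.1 + 80.9 + 70.6 + 67.2) / 11 = 805.9000 / 11 = 73.2636
UCL = X̄̄ + A₂·R̄ = 8894.4818 + 0.337 × 73.2636 = 8919.1717

8919.17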